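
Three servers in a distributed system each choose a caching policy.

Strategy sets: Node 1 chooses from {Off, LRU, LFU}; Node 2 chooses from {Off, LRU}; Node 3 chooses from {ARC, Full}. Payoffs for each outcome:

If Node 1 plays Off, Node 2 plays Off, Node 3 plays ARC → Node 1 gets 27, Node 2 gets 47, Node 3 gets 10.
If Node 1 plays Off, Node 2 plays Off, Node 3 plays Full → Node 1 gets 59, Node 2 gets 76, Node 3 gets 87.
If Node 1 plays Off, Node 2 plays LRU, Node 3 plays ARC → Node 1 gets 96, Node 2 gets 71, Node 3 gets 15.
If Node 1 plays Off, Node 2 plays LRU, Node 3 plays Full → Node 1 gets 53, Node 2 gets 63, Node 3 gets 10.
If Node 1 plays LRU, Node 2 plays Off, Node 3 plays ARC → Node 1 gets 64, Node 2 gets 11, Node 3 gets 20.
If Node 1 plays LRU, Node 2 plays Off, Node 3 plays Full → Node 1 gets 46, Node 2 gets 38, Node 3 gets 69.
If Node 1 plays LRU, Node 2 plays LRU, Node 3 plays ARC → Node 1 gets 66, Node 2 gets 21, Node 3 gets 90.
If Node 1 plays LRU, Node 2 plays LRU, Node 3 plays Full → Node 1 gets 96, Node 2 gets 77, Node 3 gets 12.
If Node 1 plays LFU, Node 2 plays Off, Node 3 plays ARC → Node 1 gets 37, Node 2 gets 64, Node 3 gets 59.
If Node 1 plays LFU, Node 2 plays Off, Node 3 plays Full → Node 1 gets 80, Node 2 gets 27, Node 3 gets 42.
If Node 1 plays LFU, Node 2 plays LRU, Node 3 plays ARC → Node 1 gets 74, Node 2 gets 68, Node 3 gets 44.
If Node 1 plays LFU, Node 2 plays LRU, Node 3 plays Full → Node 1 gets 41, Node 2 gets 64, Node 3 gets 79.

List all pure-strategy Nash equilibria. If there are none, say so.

(Off, LRU, ARC)

Mark each player's best response to every combination of opponents' strategies; a profile where every player is best-responding is a pure Nash equilibrium.
Node 1 against (Off, ARC): payoffs 27, 64, 37 → best response LRU.
Node 1 against (Off, Full): payoffs 59, 46, 80 → best response LFU.
Node 1 against (LRU, ARC): payoffs 96, 66, 74 → best response Off.
Node 1 against (LRU, Full): payoffs 53, 96, 41 → best response LRU.
Node 2 against (Off, ARC): payoffs 47, 71 → best response LRU.
Node 2 against (Off, Full): payoffs 76, 63 → best response Off.
Node 2 against (LRU, ARC): payoffs 11, 21 → best response LRU.
Node 2 against (LRU, Full): payoffs 38, 77 → best response LRU.
Node 2 against (LFU, ARC): payoffs 64, 68 → best response LRU.
Node 2 against (LFU, Full): payoffs 27, 64 → best response LRU.
Node 3 against (Off, Off): payoffs 10, 87 → best response Full.
Node 3 against (Off, LRU): payoffs 15, 10 → best response ARC.
Node 3 against (LRU, Off): payoffs 20, 69 → best response Full.
Node 3 against (LRU, LRU): payoffs 90, 12 → best response ARC.
Node 3 against (LFU, Off): payoffs 59, 42 → best response ARC.
Node 3 against (LFU, LRU): payoffs 44, 79 → best response Full.
Mutual best responses: (Off, LRU, ARC).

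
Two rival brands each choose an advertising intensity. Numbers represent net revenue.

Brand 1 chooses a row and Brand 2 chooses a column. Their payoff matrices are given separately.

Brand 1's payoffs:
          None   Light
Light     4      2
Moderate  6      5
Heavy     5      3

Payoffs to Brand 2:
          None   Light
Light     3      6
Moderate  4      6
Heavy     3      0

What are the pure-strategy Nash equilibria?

The unique pure-strategy Nash equilibrium is (Moderate, Light).

For each strategy profile, look for a profitable unilateral deviation.
(Light, None): Brand 1 can switch to Moderate (4 → 6). Not NE.
(Light, Light): Brand 1 can switch to Moderate (2 → 5). Not NE.
(Moderate, None): Brand 2 can switch to Light (4 → 6). Not NE.
(Moderate, Light): Brand 1 gets 5, best alternative 3; Brand 2 gets 6, best alternative 4. No profitable deviation — NE.
(Heavy, None): Brand 1 can switch to Moderate (5 → 6). Not NE.
(Heavy, Light): Brand 1 can switch to Moderate (3 → 5). Not NE.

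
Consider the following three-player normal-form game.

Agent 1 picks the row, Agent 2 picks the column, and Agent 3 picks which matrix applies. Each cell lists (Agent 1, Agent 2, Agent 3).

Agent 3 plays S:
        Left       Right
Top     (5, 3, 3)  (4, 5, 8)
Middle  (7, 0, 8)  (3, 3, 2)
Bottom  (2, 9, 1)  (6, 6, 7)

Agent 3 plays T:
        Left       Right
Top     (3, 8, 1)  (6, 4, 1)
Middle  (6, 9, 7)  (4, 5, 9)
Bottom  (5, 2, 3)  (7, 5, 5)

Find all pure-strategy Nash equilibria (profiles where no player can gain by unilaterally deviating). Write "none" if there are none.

Mark each player's best response to every combination of opponents' strategies; a profile where every player is best-responding is a pure Nash equilibrium.
Agent 1 against (Left, S): payoffs 5, 7, 2 → best response Middle.
Agent 1 against (Left, T): payoffs 3, 6, 5 → best response Middle.
Agent 1 against (Right, S): payoffs 4, 3, 6 → best response Bottom.
Agent 1 against (Right, T): payoffs 6, 4, 7 → best response Bottom.
Agent 2 against (Top, S): payoffs 3, 5 → best response Right.
Agent 2 against (Top, T): payoffs 8, 4 → best response Left.
Agent 2 against (Middle, S): payoffs 0, 3 → best response Right.
Agent 2 against (Middle, T): payoffs 9, 5 → best response Left.
Agent 2 against (Bottom, S): payoffs 9, 6 → best response Left.
Agent 2 against (Bottom, T): payoffs 2, 5 → best response Right.
Agent 3 against (Top, Left): payoffs 3, 1 → best response S.
Agent 3 against (Top, Right): payoffs 8, 1 → best response S.
Agent 3 against (Middle, Left): payoffs 8, 7 → best response S.
Agent 3 against (Middle, Right): payoffs 2, 9 → best response T.
Agent 3 against (Bottom, Left): payoffs 1, 3 → best response T.
Agent 3 against (Bottom, Right): payoffs 7, 5 → best response S.
No profile is a mutual best response for all players.

There is no pure-strategy Nash equilibrium.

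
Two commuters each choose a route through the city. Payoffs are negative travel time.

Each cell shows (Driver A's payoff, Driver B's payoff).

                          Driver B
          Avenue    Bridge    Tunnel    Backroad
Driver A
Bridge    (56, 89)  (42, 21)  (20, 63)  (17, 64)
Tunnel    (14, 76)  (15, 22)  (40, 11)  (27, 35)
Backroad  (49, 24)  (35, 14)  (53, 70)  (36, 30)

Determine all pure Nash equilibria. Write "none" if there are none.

Mark each player's best response to every combination of opponents' strategies; a profile where every player is best-responding is a pure Nash equilibrium.
Driver A against Avenue: payoffs 56, 14, 49 → best response Bridge.
Driver A against Bridge: payoffs 42, 15, 35 → best response Bridge.
Driver A against Tunnel: payoffs 20, 40, 53 → best response Backroad.
Driver A against Backroad: payoffs 17, 27, 36 → best response Backroad.
Driver B against Bridge: payoffs 89, 21, 63, 64 → best response Avenue.
Driver B against Tunnel: payoffs 76, 22, 11, 35 → best response Avenue.
Driver B against Backroad: payoffs 24, 14, 70, 30 → best response Tunnel.
Mutual best responses: (Bridge, Avenue); (Backroad, Tunnel).

Pure-strategy Nash equilibria: (Bridge, Avenue), (Backroad, Tunnel)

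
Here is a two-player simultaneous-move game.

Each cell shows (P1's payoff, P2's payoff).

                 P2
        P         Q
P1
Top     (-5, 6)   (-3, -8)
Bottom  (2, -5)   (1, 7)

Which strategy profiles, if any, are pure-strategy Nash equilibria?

(Bottom, Q)

For each player, find the best response to each opponent profile; mutual best responses are the pure NE.
P1 against P: payoffs -5, 2 → best response Bottom.
P1 against Q: payoffs -3, 1 → best response Bottom.
P2 against Top: payoffs 6, -8 → best response P.
P2 against Bottom: payoffs -5, 7 → best response Q.
Mutual best responses: (Bottom, Q).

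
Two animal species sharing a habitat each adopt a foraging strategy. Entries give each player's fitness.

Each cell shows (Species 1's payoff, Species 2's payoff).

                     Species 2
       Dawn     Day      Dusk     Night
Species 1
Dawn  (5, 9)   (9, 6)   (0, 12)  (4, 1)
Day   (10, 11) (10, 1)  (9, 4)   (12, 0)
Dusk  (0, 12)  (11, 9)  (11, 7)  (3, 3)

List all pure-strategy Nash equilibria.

The unique pure-strategy Nash equilibrium is (Day, Dawn).

(Dawn, Dawn): Species 1 can switch to Day (5 → 10). Not NE.
(Dawn, Day): Species 1 can switch to Day (9 → 10). Not NE.
(Dawn, Dusk): Species 1 can switch to Day (0 → 9). Not NE.
(Dawn, Night): Species 1 can switch to Day (4 → 12). Not NE.
(Day, Dawn): Species 1 gets 10, best alternative 5; Species 2 gets 11, best alternative 4. No profitable deviation — NE.
(Day, Day): Species 1 can switch to Dusk (10 → 11). Not NE.
(Day, Dusk): Species 1 can switch to Dusk (9 → 11). Not NE.
(Day, Night): Species 2 can switch to Dawn (0 → 11). Not NE.
(Dusk, Dawn): Species 1 can switch to Dawn (0 → 5). Not NE.
(Dusk, Day): Species 2 can switch to Dawn (9 → 12). Not NE.
(Dusk, Dusk): Species 2 can switch to Dawn (7 → 12). Not NE.
(The remaining 1 profile has a profitable deviation by the same check.)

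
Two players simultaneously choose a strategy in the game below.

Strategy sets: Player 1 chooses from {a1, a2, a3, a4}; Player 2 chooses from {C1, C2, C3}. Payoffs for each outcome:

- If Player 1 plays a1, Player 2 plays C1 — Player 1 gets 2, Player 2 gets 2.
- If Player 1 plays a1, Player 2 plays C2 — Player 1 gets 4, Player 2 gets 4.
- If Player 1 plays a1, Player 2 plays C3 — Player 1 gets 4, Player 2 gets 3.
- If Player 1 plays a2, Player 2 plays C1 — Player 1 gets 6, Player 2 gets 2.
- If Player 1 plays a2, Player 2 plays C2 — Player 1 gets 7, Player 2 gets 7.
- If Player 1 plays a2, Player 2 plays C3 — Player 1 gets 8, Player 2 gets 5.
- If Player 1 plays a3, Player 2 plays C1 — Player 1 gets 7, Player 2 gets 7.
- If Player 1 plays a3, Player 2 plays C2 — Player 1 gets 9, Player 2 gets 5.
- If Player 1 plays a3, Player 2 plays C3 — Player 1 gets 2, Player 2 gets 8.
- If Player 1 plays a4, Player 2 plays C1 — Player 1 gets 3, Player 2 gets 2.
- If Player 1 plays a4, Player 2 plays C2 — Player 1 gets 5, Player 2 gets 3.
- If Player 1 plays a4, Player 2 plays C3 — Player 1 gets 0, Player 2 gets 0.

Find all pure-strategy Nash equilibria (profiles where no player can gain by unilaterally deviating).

This game has no pure Nash equilibrium.

For each player, find the best response to each opponent profile; mutual best responses are the pure NE.
Player 1 against C1: payoffs 2, 6, 7, 3 → best response a3.
Player 1 against C2: payoffs 4, 7, 9, 5 → best response a3.
Player 1 against C3: payoffs 4, 8, 2, 0 → best response a2.
Player 2 against a1: payoffs 2, 4, 3 → best response C2.
Player 2 against a2: payoffs 2, 7, 5 → best response C2.
Player 2 against a3: payoffs 7, 5, 8 → best response C3.
Player 2 against a4: payoffs 2, 3, 0 → best response C2.
No profile is a mutual best response for all players.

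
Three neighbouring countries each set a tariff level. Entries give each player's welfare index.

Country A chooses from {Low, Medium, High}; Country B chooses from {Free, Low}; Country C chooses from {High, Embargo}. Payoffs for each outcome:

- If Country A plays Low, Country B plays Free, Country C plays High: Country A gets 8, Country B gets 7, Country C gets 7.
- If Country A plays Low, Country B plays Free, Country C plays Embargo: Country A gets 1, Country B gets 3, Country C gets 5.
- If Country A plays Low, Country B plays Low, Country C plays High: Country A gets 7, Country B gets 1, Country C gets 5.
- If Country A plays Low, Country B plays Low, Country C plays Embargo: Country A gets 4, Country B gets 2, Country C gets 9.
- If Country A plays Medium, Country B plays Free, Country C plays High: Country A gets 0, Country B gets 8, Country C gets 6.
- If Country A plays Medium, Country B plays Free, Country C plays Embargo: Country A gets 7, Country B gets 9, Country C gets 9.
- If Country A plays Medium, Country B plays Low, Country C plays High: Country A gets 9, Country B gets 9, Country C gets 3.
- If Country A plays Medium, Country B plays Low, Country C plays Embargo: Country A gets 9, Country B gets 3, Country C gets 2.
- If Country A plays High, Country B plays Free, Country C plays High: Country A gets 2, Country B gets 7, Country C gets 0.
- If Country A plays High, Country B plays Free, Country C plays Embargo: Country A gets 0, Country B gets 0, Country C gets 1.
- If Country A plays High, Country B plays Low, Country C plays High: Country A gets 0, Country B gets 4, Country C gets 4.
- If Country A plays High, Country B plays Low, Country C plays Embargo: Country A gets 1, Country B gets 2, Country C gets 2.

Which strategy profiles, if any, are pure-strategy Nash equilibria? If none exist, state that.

For each strategy profile, look for a profitable unilateral deviation.
(Low, Free, High): Country A gets 8, best alternative 2; Country B gets 7, best alternative 1; Country C gets 7, best alternative 5. No profitable deviation — NE.
(Low, Free, Embargo): Country A can switch to Medium (1 → 7). Not NE.
(Low, Low, High): Country A can switch to Medium (7 → 9). Not NE.
(Low, Low, Embargo): Country A can switch to Medium (4 → 9). Not NE.
(Medium, Free, High): Country A can switch to Low (0 → 8). Not NE.
(Medium, Free, Embargo): Country A gets 7, best alternative 1; Country B gets 9, best alternative 3; Country C gets 9, best alternative 6. No profitable deviation — NE.
(Medium, Low, High): Country A gets 9, best alternative 7; Country B gets 9, best alternative 8; Country C gets 3, best alternative 2. No profitable deviation — NE.
(Medium, Low, Embargo): Country B can switch to Free (3 → 9). Not NE.
(High, Free, High): Country A can switch to Low (2 → 8). Not NE.
(High, Free, Embargo): Country A can switch to Low (0 → 1). Not NE.
(High, Low, High): Country A can switch to Low (0 → 7). Not NE.
(High, Low, Embargo): Country A can switch to Low (1 → 4). Not NE.

The pure Nash equilibria are (Low, Free, High) and (Medium, Free, Embargo) and (Medium, Low, High).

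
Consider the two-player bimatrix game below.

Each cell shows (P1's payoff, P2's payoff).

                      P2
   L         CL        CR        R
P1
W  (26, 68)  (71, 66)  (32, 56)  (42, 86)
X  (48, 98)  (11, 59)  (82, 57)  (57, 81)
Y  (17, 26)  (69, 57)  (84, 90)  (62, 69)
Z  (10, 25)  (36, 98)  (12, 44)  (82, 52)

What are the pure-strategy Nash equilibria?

(W, L): P1 can switch to X (26 → 48). Not NE.
(W, CL): P2 can switch to L (66 → 68). Not NE.
(W, CR): P1 can switch to X (32 → 82). Not NE.
(W, R): P1 can switch to X (42 → 57). Not NE.
(X, L): P1 gets 48, best alternative 26; P2 gets 98, best alternative 81. No profitable deviation — NE.
(X, CL): P1 can switch to W (11 → 71). Not NE.
(X, CR): P1 can switch to Y (82 → 84). Not NE.
(X, R): P1 can switch to Y (57 → 62). Not NE.
(Y, L): P1 can switch to W (17 → 26). Not NE.
(Y, CL): P1 can switch to W (69 → 71). Not NE.
(Y, CR): P1 gets 84, best alternative 82; P2 gets 90, best alternative 69. No profitable deviation — NE.
(Y, R): P1 can switch to Z (62 → 82). Not NE.
(Z, L): P1 can switch to W (10 → 26). Not NE.
(Z, CL): P1 can switch to W (36 → 71). Not NE.
(The remaining 2 profiles each have a profitable deviation by the same check.)

Pure-strategy Nash equilibria: (X, L) and (Y, CR)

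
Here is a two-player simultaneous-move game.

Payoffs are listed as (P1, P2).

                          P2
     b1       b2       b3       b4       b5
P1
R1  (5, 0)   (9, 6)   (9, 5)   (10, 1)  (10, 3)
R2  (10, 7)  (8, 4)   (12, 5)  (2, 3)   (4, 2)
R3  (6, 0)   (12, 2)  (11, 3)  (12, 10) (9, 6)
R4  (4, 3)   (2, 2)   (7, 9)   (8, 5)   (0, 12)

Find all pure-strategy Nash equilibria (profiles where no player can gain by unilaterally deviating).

Pure-strategy Nash equilibria: (R2, b1), (R3, b4)

(R1, b1): P1 can switch to R2 (5 → 10). Not NE.
(R1, b2): P1 can switch to R3 (9 → 12). Not NE.
(R1, b3): P1 can switch to R2 (9 → 12). Not NE.
(R1, b4): P1 can switch to R3 (10 → 12). Not NE.
(R1, b5): P2 can switch to b2 (3 → 6). Not NE.
(R2, b1): P1 gets 10, best alternative 6; P2 gets 7, best alternative 5. No profitable deviation — NE.
(R2, b2): P1 can switch to R1 (8 → 9). Not NE.
(R3, b4): P1 gets 12, best alternative 10; P2 gets 10, best alternative 6. No profitable deviation — NE.
(The remaining 12 profiles each have a profitable deviation by the same check.)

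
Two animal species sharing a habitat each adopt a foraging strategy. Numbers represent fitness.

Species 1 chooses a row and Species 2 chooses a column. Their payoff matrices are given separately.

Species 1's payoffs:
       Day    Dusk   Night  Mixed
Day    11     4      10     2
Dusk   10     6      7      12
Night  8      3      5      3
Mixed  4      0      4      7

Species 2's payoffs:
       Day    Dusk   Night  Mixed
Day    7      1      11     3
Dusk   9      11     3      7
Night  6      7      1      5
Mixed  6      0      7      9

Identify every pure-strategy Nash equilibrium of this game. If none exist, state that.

Pure-strategy Nash equilibria: (Day, Night); (Dusk, Dusk)

For each strategy profile, look for a profitable unilateral deviation.
(Day, Day): Species 2 can switch to Night (7 → 11). Not NE.
(Day, Dusk): Species 1 can switch to Dusk (4 → 6). Not NE.
(Day, Night): Species 1 gets 10, best alternative 7; Species 2 gets 11, best alternative 7. No profitable deviation — NE.
(Day, Mixed): Species 1 can switch to Dusk (2 → 12). Not NE.
(Dusk, Day): Species 1 can switch to Day (10 → 11). Not NE.
(Dusk, Dusk): Species 1 gets 6, best alternative 4; Species 2 gets 11, best alternative 9. No profitable deviation — NE.
(Dusk, Night): Species 1 can switch to Day (7 → 10). Not NE.
(Dusk, Mixed): Species 2 can switch to Day (7 → 9). Not NE.
(Night, Day): Species 1 can switch to Day (8 → 11). Not NE.
(Night, Dusk): Species 1 can switch to Day (3 → 4). Not NE.
(Night, Night): Species 1 can switch to Day (5 → 10). Not NE.
(Night, Mixed): Species 1 can switch to Dusk (3 → 12). Not NE.
(The remaining 4 profiles each have a profitable deviation by the same check.)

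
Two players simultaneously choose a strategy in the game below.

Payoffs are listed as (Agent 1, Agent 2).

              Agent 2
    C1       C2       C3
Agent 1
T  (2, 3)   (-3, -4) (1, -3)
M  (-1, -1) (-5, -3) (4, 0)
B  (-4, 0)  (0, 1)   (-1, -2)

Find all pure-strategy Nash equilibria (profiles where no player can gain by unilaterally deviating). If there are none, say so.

(T, C1) and (M, C3) and (B, C2)

For each strategy profile, look for a profitable unilateral deviation.
(T, C1): Agent 1 gets 2, best alternative -1; Agent 2 gets 3, best alternative -3. No profitable deviation — NE.
(T, C2): Agent 1 can switch to B (-3 → 0). Not NE.
(T, C3): Agent 1 can switch to M (1 → 4). Not NE.
(M, C1): Agent 1 can switch to T (-1 → 2). Not NE.
(M, C2): Agent 1 can switch to T (-5 → -3). Not NE.
(M, C3): Agent 1 gets 4, best alternative 1; Agent 2 gets 0, best alternative -1. No profitable deviation — NE.
(B, C1): Agent 1 can switch to T (-4 → 2). Not NE.
(B, C2): Agent 1 gets 0, best alternative -3; Agent 2 gets 1, best alternative 0. No profitable deviation — NE.
(B, C3): Agent 1 can switch to T (-1 → 1). Not NE.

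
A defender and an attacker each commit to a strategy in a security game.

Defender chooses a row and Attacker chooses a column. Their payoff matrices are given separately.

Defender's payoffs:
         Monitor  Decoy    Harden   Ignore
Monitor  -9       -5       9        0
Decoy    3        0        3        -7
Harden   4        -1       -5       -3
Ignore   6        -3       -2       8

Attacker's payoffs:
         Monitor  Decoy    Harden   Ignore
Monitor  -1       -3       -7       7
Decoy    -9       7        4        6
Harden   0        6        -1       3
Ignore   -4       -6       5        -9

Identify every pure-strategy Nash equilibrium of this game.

For each player, find the best response to each opponent profile; mutual best responses are the pure NE.
Defender against Monitor: payoffs -9, 3, 4, 6 → best response Ignore.
Defender against Decoy: payoffs -5, 0, -1, -3 → best response Decoy.
Defender against Harden: payoffs 9, 3, -5, -2 → best response Monitor.
Defender against Ignore: payoffs 0, -7, -3, 8 → best response Ignore.
Attacker against Monitor: payoffs -1, -3, -7, 7 → best response Ignore.
Attacker against Decoy: payoffs -9, 7, 4, 6 → best response Decoy.
Attacker against Harden: payoffs 0, 6, -1, 3 → best response Decoy.
Attacker against Ignore: payoffs -4, -6, 5, -9 → best response Harden.
Mutual best responses: (Decoy, Decoy).

The unique pure-strategy Nash equilibrium is (Decoy, Decoy).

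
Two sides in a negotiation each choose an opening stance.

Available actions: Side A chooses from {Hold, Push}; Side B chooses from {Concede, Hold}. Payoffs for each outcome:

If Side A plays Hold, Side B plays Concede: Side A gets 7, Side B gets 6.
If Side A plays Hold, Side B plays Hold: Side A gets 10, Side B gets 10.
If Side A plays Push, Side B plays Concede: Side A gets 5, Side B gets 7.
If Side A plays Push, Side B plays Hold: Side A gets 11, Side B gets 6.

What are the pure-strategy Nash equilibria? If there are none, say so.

Check each profile: it is a Nash equilibrium iff no player can strictly gain by switching unilaterally.
(Hold, Concede): Side B can switch to Hold (6 → 10). Not NE.
(Hold, Hold): Side A can switch to Push (10 → 11). Not NE.
(Push, Concede): Side A can switch to Hold (5 → 7). Not NE.
(Push, Hold): Side B can switch to Concede (6 → 7). Not NE.

This game has no pure Nash equilibrium.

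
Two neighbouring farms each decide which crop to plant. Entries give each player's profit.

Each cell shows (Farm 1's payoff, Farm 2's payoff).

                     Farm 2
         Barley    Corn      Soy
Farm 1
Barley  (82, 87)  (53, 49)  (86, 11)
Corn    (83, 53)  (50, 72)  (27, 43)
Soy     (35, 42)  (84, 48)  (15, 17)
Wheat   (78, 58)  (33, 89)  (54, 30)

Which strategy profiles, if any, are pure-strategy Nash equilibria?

Farm 1 against Barley: payoffs 82, 83, 35, 78 → best response Corn.
Farm 1 against Corn: payoffs 53, 50, 84, 33 → best response Soy.
Farm 1 against Soy: payoffs 86, 27, 15, 54 → best response Barley.
Farm 2 against Barley: payoffs 87, 49, 11 → best response Barley.
Farm 2 against Corn: payoffs 53, 72, 43 → best response Corn.
Farm 2 against Soy: payoffs 42, 48, 17 → best response Corn.
Farm 2 against Wheat: payoffs 58, 89, 30 → best response Corn.
Mutual best responses: (Soy, Corn).

(Soy, Corn)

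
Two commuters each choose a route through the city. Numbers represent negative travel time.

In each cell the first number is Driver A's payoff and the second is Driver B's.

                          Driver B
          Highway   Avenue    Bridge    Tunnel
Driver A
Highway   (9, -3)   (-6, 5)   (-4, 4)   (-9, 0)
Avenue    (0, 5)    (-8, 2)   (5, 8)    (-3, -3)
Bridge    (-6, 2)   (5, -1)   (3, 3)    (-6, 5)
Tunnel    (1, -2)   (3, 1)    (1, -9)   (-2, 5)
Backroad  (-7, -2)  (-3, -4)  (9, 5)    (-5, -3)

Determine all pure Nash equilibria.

For each strategy profile, look for a profitable unilateral deviation.
(Highway, Highway): Driver B can switch to Avenue (-3 → 5). Not NE.
(Highway, Avenue): Driver A can switch to Bridge (-6 → 5). Not NE.
(Highway, Bridge): Driver A can switch to Avenue (-4 → 5). Not NE.
(Highway, Tunnel): Driver A can switch to Avenue (-9 → -3). Not NE.
(Avenue, Highway): Driver A can switch to Highway (0 → 9). Not NE.
(Avenue, Avenue): Driver A can switch to Highway (-8 → -6). Not NE.
(Tunnel, Tunnel): Driver A gets -2, best alternative -3; Driver B gets 5, best alternative 1. No profitable deviation — NE.
(Backroad, Bridge): Driver A gets 9, best alternative 5; Driver B gets 5, best alternative -2. No profitable deviation — NE.
(The remaining 12 profiles each have a profitable deviation by the same check.)

The pure Nash equilibria are (Tunnel, Tunnel) and (Backroad, Bridge).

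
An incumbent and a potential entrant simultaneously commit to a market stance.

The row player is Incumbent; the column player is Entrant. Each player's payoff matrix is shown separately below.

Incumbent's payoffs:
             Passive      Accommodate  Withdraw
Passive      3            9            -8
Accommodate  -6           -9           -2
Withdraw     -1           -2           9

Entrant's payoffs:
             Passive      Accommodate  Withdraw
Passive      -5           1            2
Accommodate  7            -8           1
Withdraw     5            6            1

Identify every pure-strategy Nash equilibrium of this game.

This game has no pure Nash equilibrium.

Incumbent against Passive: payoffs 3, -6, -1 → best response Passive.
Incumbent against Accommodate: payoffs 9, -9, -2 → best response Passive.
Incumbent against Withdraw: payoffs -8, -2, 9 → best response Withdraw.
Entrant against Passive: payoffs -5, 1, 2 → best response Withdraw.
Entrant against Accommodate: payoffs 7, -8, 1 → best response Passive.
Entrant against Withdraw: payoffs 5, 6, 1 → best response Accommodate.
No profile is a mutual best response for all players.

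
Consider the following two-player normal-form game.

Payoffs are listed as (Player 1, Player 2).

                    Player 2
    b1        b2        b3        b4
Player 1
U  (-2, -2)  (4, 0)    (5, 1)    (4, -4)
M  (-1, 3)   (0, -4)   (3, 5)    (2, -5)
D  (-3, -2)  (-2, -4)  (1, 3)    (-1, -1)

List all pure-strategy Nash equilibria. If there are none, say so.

Pure NE: (U, b3)

Player 1 against b1: payoffs -2, -1, -3 → best response M.
Player 1 against b2: payoffs 4, 0, -2 → best response U.
Player 1 against b3: payoffs 5, 3, 1 → best response U.
Player 1 against b4: payoffs 4, 2, -1 → best response U.
Player 2 against U: payoffs -2, 0, 1, -4 → best response b3.
Player 2 against M: payoffs 3, -4, 5, -5 → best response b3.
Player 2 against D: payoffs -2, -4, 3, -1 → best response b3.
Mutual best responses: (U, b3).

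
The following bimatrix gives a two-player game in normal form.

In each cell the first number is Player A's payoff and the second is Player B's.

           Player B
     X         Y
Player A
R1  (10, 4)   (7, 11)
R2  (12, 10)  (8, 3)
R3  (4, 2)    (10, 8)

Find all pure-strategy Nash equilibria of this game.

For each player, find the best response to each opponent profile; mutual best responses are the pure NE.
Player A against X: payoffs 10, 12, 4 → best response R2.
Player A against Y: payoffs 7, 8, 10 → best response R3.
Player B against R1: payoffs 4, 11 → best response Y.
Player B against R2: payoffs 10, 3 → best response X.
Player B against R3: payoffs 2, 8 → best response Y.
Mutual best responses: (R2, X); (R3, Y).

(R2, X), (R3, Y)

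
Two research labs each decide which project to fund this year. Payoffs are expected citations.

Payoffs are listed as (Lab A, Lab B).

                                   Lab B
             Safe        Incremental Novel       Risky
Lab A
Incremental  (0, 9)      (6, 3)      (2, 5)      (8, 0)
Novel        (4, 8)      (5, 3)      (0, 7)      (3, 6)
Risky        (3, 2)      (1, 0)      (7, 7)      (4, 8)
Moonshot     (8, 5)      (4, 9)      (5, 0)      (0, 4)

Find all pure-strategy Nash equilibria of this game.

Mark each player's best response to every combination of opponents' strategies; a profile where every player is best-responding is a pure Nash equilibrium.
Lab A against Safe: payoffs 0, 4, 3, 8 → best response Moonshot.
Lab A against Incremental: payoffs 6, 5, 1, 4 → best response Incremental.
Lab A against Novel: payoffs 2, 0, 7, 5 → best response Risky.
Lab A against Risky: payoffs 8, 3, 4, 0 → best response Incremental.
Lab B against Incremental: payoffs 9, 3, 5, 0 → best response Safe.
Lab B against Novel: payoffs 8, 3, 7, 6 → best response Safe.
Lab B against Risky: payoffs 2, 0, 7, 8 → best response Risky.
Lab B against Moonshot: payoffs 5, 9, 0, 4 → best response Incremental.
No profile is a mutual best response for all players.

none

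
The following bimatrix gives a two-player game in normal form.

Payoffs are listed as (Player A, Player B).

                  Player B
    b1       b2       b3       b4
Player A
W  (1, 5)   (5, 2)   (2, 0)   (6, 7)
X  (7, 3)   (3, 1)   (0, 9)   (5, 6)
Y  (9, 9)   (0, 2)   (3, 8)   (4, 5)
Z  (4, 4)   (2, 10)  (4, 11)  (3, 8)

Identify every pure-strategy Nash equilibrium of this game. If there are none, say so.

(W, b1): Player A can switch to X (1 → 7). Not NE.
(W, b2): Player B can switch to b1 (2 → 5). Not NE.
(W, b3): Player A can switch to Y (2 → 3). Not NE.
(W, b4): Player A gets 6, best alternative 5; Player B gets 7, best alternative 5. No profitable deviation — NE.
(X, b1): Player A can switch to Y (7 → 9). Not NE.
(X, b2): Player A can switch to W (3 → 5). Not NE.
(X, b3): Player A can switch to W (0 → 2). Not NE.
(Y, b1): Player A gets 9, best alternative 7; Player B gets 9, best alternative 8. No profitable deviation — NE.
(Z, b3): Player A gets 4, best alternative 3; Player B gets 11, best alternative 10. No profitable deviation — NE.
(The remaining 7 profiles each have a profitable deviation by the same check.)

(W, b4); (Y, b1); (Z, b3)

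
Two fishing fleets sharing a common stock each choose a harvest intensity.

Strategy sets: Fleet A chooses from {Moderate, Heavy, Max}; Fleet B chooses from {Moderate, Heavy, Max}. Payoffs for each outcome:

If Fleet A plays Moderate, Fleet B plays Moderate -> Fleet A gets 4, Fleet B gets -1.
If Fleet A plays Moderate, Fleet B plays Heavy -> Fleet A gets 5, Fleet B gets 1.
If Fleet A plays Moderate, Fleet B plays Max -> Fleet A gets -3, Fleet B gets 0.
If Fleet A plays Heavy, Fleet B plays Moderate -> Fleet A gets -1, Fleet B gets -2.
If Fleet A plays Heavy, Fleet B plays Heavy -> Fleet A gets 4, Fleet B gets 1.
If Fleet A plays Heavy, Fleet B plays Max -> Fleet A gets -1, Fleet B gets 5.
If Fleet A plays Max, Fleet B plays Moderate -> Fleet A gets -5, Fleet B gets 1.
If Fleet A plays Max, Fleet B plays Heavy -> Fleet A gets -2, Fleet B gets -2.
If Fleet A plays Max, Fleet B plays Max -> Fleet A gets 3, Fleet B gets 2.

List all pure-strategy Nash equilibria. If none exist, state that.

Fleet A against Moderate: payoffs 4, -1, -5 → best response Moderate.
Fleet A against Heavy: payoffs 5, 4, -2 → best response Moderate.
Fleet A against Max: payoffs -3, -1, 3 → best response Max.
Fleet B against Moderate: payoffs -1, 1, 0 → best response Heavy.
Fleet B against Heavy: payoffs -2, 1, 5 → best response Max.
Fleet B against Max: payoffs 1, -2, 2 → best response Max.
Mutual best responses: (Moderate, Heavy); (Max, Max).

The pure Nash equilibria are (Moderate, Heavy); (Max, Max).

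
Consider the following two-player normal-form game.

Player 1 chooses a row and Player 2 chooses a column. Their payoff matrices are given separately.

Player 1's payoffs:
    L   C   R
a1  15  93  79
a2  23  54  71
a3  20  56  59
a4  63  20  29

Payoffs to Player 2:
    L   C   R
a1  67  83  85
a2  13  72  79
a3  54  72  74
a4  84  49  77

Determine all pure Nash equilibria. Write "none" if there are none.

(a1, R); (a4, L)

Player 1 against L: payoffs 15, 23, 20, 63 → best response a4.
Player 1 against C: payoffs 93, 54, 56, 20 → best response a1.
Player 1 against R: payoffs 79, 71, 59, 29 → best response a1.
Player 2 against a1: payoffs 67, 83, 85 → best response R.
Player 2 against a2: payoffs 13, 72, 79 → best response R.
Player 2 against a3: payoffs 54, 72, 74 → best response R.
Player 2 against a4: payoffs 84, 49, 77 → best response L.
Mutual best responses: (a1, R); (a4, L).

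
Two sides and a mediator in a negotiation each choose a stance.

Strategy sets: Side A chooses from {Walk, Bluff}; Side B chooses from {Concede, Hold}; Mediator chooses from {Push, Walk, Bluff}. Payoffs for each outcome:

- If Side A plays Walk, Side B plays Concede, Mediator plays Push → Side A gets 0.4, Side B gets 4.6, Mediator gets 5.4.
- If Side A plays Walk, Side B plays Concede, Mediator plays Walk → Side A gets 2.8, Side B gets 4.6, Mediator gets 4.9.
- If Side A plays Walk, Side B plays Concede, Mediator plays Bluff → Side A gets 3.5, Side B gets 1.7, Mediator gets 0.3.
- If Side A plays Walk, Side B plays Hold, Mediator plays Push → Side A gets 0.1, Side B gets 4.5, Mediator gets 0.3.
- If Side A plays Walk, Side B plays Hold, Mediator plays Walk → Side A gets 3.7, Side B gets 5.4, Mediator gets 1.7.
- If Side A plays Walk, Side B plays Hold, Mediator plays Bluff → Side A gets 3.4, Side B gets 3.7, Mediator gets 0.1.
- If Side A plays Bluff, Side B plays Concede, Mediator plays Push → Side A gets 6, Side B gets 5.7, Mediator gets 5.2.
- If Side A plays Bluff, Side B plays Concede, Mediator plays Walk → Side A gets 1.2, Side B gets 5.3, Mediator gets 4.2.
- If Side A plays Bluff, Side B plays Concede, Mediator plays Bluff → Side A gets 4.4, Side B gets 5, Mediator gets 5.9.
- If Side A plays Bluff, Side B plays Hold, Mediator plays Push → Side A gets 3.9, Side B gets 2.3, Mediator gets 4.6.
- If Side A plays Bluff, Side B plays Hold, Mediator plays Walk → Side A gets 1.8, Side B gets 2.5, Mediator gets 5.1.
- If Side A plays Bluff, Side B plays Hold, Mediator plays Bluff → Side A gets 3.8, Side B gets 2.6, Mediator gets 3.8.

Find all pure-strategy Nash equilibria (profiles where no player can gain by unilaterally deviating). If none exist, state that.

Side A against (Concede, Push): payoffs 0.4, 6 → best response Bluff.
Side A against (Concede, Walk): payoffs 2.8, 1.2 → best response Walk.
Side A against (Concede, Bluff): payoffs 3.5, 4.4 → best response Bluff.
Side A against (Hold, Push): payoffs 0.1, 3.9 → best response Bluff.
Side A against (Hold, Walk): payoffs 3.7, 1.8 → best response Walk.
Side A against (Hold, Bluff): payoffs 3.4, 3.8 → best response Bluff.
Side B against (Walk, Push): payoffs 4.6, 4.5 → best response Concede.
Side B against (Walk, Walk): payoffs 4.6, 5.4 → best response Hold.
Side B against (Walk, Bluff): payoffs 1.7, 3.7 → best response Hold.
Side B against (Bluff, Push): payoffs 5.7, 2.3 → best response Concede.
Side B against (Bluff, Walk): payoffs 5.3, 2.5 → best response Concede.
Side B against (Bluff, Bluff): payoffs 5, 2.6 → best response Concede.
Mediator against (Walk, Concede): payoffs 5.4, 4.9, 0.3 → best response Push.
Mediator against (Walk, Hold): payoffs 0.3, 1.7, 0.1 → best response Walk.
Mediator against (Bluff, Concede): payoffs 5.2, 4.2, 5.9 → best response Bluff.
Mediator against (Bluff, Hold): payoffs 4.6, 5.1, 3.8 → best response Walk.
Mutual best responses: (Walk, Hold, Walk); (Bluff, Concede, Bluff).

Pure-strategy Nash equilibria: (Walk, Hold, Walk) and (Bluff, Concede, Bluff)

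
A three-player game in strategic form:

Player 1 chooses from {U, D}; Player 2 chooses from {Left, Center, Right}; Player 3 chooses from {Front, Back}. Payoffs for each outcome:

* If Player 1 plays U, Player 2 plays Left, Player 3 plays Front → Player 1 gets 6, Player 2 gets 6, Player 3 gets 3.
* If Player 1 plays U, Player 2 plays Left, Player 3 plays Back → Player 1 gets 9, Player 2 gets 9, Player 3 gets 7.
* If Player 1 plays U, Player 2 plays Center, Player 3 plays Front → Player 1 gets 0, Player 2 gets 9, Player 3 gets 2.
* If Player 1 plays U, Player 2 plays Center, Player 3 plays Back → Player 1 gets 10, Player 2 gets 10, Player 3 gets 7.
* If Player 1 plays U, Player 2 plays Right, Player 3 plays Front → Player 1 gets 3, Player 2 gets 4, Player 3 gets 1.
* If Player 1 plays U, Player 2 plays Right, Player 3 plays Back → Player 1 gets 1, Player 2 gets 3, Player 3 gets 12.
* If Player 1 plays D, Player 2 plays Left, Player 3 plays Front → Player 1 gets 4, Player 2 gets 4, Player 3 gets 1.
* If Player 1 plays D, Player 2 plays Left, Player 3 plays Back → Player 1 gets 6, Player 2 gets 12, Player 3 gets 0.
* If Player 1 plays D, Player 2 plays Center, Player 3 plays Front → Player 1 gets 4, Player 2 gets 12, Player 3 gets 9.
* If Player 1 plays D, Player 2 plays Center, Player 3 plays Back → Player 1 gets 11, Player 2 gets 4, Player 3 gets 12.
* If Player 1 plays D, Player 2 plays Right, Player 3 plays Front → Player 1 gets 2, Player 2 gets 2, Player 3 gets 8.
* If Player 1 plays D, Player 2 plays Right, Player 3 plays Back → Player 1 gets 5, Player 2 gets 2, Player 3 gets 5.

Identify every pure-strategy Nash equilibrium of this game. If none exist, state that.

For each strategy profile, look for a profitable unilateral deviation.
(U, Left, Front): Player 2 can switch to Center (6 → 9). Not NE.
(U, Left, Back): Player 2 can switch to Center (9 → 10). Not NE.
(U, Center, Front): Player 1 can switch to D (0 → 4). Not NE.
(U, Center, Back): Player 1 can switch to D (10 → 11). Not NE.
(U, Right, Front): Player 2 can switch to Left (4 → 6). Not NE.
(U, Right, Back): Player 1 can switch to D (1 → 5). Not NE.
(D, Left, Front): Player 1 can switch to U (4 → 6). Not NE.
(D, Left, Back): Player 1 can switch to U (6 → 9). Not NE.
(D, Center, Front): Player 3 can switch to Back (9 → 12). Not NE.
(D, Center, Back): Player 2 can switch to Left (4 → 12). Not NE.
(D, Right, Front): Player 1 can switch to U (2 → 3). Not NE.
(D, Right, Back): Player 2 can switch to Left (2 → 12). Not NE.

This game has no pure Nash equilibrium.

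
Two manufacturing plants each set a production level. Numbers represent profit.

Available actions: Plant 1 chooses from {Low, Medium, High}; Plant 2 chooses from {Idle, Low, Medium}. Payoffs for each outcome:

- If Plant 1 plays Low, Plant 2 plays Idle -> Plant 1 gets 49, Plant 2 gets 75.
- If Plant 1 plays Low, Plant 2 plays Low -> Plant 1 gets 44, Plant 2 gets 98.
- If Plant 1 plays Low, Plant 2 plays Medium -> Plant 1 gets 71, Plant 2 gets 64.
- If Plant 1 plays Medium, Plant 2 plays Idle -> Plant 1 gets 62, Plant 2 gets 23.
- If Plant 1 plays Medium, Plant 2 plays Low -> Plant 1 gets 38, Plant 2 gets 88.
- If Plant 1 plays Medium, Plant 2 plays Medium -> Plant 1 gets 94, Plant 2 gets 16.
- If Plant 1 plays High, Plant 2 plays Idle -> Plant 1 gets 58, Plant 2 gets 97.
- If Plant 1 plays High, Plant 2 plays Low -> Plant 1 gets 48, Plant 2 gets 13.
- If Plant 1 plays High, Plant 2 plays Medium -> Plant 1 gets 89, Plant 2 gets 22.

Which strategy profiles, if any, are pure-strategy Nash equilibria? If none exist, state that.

This game has no pure Nash equilibrium.

(Low, Idle): Plant 1 can switch to Medium (49 → 62). Not NE.
(Low, Low): Plant 1 can switch to High (44 → 48). Not NE.
(Low, Medium): Plant 1 can switch to Medium (71 → 94). Not NE.
(Medium, Idle): Plant 2 can switch to Low (23 → 88). Not NE.
(Medium, Low): Plant 1 can switch to Low (38 → 44). Not NE.
(Medium, Medium): Plant 2 can switch to Idle (16 → 23). Not NE.
(High, Idle): Plant 1 can switch to Medium (58 → 62). Not NE.
(High, Low): Plant 2 can switch to Idle (13 → 97). Not NE.
(High, Medium): Plant 1 can switch to Medium (89 → 94). Not NE.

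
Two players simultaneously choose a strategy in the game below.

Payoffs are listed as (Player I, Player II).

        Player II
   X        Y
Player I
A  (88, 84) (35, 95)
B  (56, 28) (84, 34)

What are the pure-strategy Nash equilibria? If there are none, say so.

(B, Y)

For each strategy profile, look for a profitable unilateral deviation.
(A, X): Player II can switch to Y (84 → 95). Not NE.
(A, Y): Player I can switch to B (35 → 84). Not NE.
(B, X): Player I can switch to A (56 → 88). Not NE.
(B, Y): Player I gets 84, best alternative 35; Player II gets 34, best alternative 28. No profitable deviation — NE.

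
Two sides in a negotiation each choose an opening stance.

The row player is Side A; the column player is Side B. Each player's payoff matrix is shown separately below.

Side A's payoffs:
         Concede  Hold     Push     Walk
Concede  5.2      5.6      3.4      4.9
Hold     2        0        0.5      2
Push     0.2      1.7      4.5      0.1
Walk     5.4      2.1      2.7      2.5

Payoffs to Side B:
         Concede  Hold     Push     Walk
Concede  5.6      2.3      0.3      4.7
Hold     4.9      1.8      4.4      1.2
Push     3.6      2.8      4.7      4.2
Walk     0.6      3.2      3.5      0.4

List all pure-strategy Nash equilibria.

Side A against Concede: payoffs 5.2, 2, 0.2, 5.4 → best response Walk.
Side A against Hold: payoffs 5.6, 0, 1.7, 2.1 → best response Concede.
Side A against Push: payoffs 3.4, 0.5, 4.5, 2.7 → best response Push.
Side A against Walk: payoffs 4.9, 2, 0.1, 2.5 → best response Concede.
Side B against Concede: payoffs 5.6, 2.3, 0.3, 4.7 → best response Concede.
Side B against Hold: payoffs 4.9, 1.8, 4.4, 1.2 → best response Concede.
Side B against Push: payoffs 3.6, 2.8, 4.7, 4.2 → best response Push.
Side B against Walk: payoffs 0.6, 3.2, 3.5, 0.4 → best response Push.
Mutual best responses: (Push, Push).

The unique pure-strategy Nash equilibrium is (Push, Push).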